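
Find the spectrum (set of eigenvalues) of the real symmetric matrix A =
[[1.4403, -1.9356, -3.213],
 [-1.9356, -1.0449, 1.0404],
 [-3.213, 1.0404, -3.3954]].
sigma(A) ≈ {-5, -2, 4}

A is real symmetric, so its spectrum consists of real eigenvalues. Expanding the characteristic polynomial of the displayed matrix gives
  det(λ I - A) = p(λ) = λ^3 + (3)λ^2 + (-18)λ + (-40).
Solving p(λ) = 0 yields eigenvalues ≈ -5, -2, 4. (A is shown rounded to 4 decimals, so these recover the underlying integer eigenvalues to within that precision.)
Verification: the trace of A = -3 equals the sum of eigenvalues -3, and det(A) ≈ 39.9995 matches the eigenvalue product 40.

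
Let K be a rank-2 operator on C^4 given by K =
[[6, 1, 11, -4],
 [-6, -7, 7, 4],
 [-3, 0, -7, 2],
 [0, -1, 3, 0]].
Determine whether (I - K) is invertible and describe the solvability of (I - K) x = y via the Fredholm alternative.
(I - K) is invertible (det(I - K) = 11 ≠ 0), so for every y in C^4 the equation (I - K) x = y has a unique solution.

K has rank 2 and factors as K = U V^T = u1 v1^T + u2 v2^T with u1 = (-3, -3, 2, -1), v1 = (0, 1, -3, 0), u2 = (-2, 2, 1, 0), v2 = (-3, -2, -1, 2) (multiplying out reproduces the displayed K). The nonzero eigenvalues of U V^T coincide with those of the 2 x 2 matrix G = V^T U = [[v1·u1, v1·u2], [v2·u1, v2·u2]] = [[-9, -1], [11, 1]], and by the Sylvester determinant identity det(I_4 - U V^T) = det(I_2 - V^T U) = det([[10, 1], [-11, 0]]) = (10)(0) - (1)(-11) = 11. (Direct check: I - K =
[[-5, -1, -11, 4],
 [6, 8, -7, -4],
 [3, 0, 8, -2],
 [0, 1, -3, 1]]
has determinant 11.) The finite-dimensional Fredholm alternative says: either (I - K) is invertible, or ker(I - K) ≠ {0} and then range(I - K) = ker((I - K)^*)^⊥, with dim ker(I - K) = dim ker((I - K)^*). Since det(I - K) ≠ 0, 1 is not an eigenvalue of K and ker(I - K) = {0}, so we are in the first case: for every y there is a unique x = (I - K)^(-1) y. (Explicitly, by the Woodbury identity, (I - U V^T)^(-1) = I + U (I_2 - G)^(-1) V^T.)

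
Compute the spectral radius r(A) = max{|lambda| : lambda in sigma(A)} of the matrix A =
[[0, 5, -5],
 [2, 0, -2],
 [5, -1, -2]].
r(A) ≈ 3.5184

The eigenvalues of A are the roots of its characteristic polynomial. With M = A (coefficients from the trace, the sum of principal 2x2 minors, and det A):
  p(λ) = det(λ I - M) = λ^3 + 2λ^2 + 13λ + 20.
No integer candidate from the rational root theorem (±divisors of 20) is a root, so the roots are irrational. The cubic discriminant is Δ = -10192 < 0, so there is one real root and a complex-conjugate pair. p(-2) = -6 and p(-1) = 8 have opposite signs, so a root lies in (-2, -1); Newton's method refines it to λ ≈ -1.6156. Dividing out (λ - (-1.6156)) leaves approximately λ^2 + 0.3844λ + 12.379. For λ^2 + 0.3844λ + 12.379 the discriminant is -49.3683. It is negative, so the remaining roots are the complex-conjugate pair λ ≈ -0.1922 ± 3.5131i. Their product equals the constant term, so |λ|^2 ≈ 12.379 and |λ| ≈ 3.5184.
Thus the eigenvalues (to 4 decimals) are -1.6156 (modulus 1.6156); -0.1922 ± 3.5131i (modulus 3.5184). The spectral radius is the largest modulus: r(A) ≈ 3.5184. (Cross-check: r(A) ≤ ||A||_2 ≈ 7.4261; equality holds whenever A is normal, though it can also hold for some non-normal A.)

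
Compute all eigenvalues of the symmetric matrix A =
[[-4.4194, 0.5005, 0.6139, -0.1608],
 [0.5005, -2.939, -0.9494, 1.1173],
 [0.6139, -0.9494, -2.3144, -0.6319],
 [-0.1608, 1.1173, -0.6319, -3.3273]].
sigma(A) ≈ {-5, -4, -3, -1}

A is real symmetric, so its spectrum consists of real eigenvalues. Expanding the characteristic polynomial of the displayed matrix gives
  det(λ I - A) = p(λ) = λ^4 + (13)λ^3 + (59)λ^2 + (107.003)λ + (60.003).
Solving p(λ) = 0 yields eigenvalues ≈ -5, -4, -3, -1. (A is shown rounded to 4 decimals, so these recover the underlying integer eigenvalues to within that precision.)
Verification: the trace of A = -13 equals the sum of eigenvalues -13, and det(A) ≈ 60.0030 matches the eigenvalue product 60.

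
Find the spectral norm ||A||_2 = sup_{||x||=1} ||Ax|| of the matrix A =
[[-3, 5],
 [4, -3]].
||A||_2 = sqrt((59 + sqrt(2997))/2) ≈ 7.5414 (= sqrt(largest eigenvalue of A^T A))

||A||_2 = sigma_max(A) = sqrt(lambda_max(A^T A)). Form the symmetric matrix M = A^T A =
[[25, -27],
 [-27, 34]].
Its characteristic polynomial (trace, determinant of M give the coefficients) is
  p(λ) = det(λ I - M) = λ^2 - 59λ + 121.
For λ^2 - 59λ + 121 the discriminant is 2997. It is nonnegative but not a perfect square, so the roots are real and irrational: λ = (59 ± sqrt(2997))/2 ≈ 56.8724, 2.1276.
So the eigenvalues of A^T A are ≈ 2.1276, 56.8724 (all ≥ 0, as they must be for A^T A). The largest is λ_max = (59 + sqrt(2997))/2 ≈ 56.8724, hence ||A||_2 = sqrt(λ_max) = sqrt((59 + sqrt(2997))/2) ≈ 7.5414.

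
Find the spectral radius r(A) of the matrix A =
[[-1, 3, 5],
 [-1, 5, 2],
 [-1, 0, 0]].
r(A) ≈ 4.3228

The eigenvalues of A are the roots of its characteristic polynomial. With M = A (coefficients from the trace, the sum of principal 2x2 minors, and det A):
  p(λ) = det(λ I - M) = λ^3 - 4λ^2 + 3λ - 19.
No integer candidate from the rational root theorem (±divisors of 19) is a root, so the roots are irrational. The cubic discriminant is Δ = -10471 < 0, so there is one real root and a complex-conjugate pair. p(4) = -7 and p(5) = 21 have opposite signs, so a root lies in (4, 5); Newton's method refines it to λ ≈ 4.3228. Dividing out (λ - (4.3228)) leaves approximately λ^2 + 0.3228λ + 4.3953. For λ^2 + 0.3228λ + 4.3953 the discriminant is -17.4771. It is negative, so the remaining roots are the complex-conjugate pair λ ≈ -0.1614 ± 2.0903i. Their product equals the constant term, so |λ|^2 ≈ 4.3953 and |λ| ≈ 2.0965.
Thus the eigenvalues (to 4 decimals) are 4.3228 (modulus 4.3228); -0.1614 ± 2.0903i (modulus 2.0965). The spectral radius is the largest modulus: r(A) ≈ 4.3228. (Cross-check: r(A) ≤ ||A||_2 ≈ 7.6586; equality holds whenever A is normal, though it can also hold for some non-normal A.)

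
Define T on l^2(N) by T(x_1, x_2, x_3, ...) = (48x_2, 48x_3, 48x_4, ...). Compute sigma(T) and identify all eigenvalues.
sigma(T) = closed disk {z in C : |z| ≤ 48}; sigma_p(T) = open disk {z in C : |z| < 48}

Note T = 48·V where V is the unit left shift (V x)_k = x_{k+1}; so sigma(T) = 48·sigma(V) and ||T|| = 48||V||. ||T x||^2 = 2304sum_{k≥2} |x_k|^2 ≤ 2304||x||^2, with equality on {x : x_1 = 0}, so ||T|| = 48. For any lambda with |lambda| < 48, set r = lambda/48 (|r| < 1); the vector x = (1, r, r^2, ...) is in l^2 and satisfies T x = 48(r, r^2, ...) = lambda x, so lambda is an eigenvalue. On the boundary |lambda| = 48 the geometric series diverges, so no l^2 eigenvector exists, but these lambda lie in the approximate point spectrum. Hence sigma(T) is the closed disk of radius 48 and sigma_p(T) is the open disk.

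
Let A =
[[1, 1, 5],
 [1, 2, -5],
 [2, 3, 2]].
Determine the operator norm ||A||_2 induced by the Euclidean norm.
||A||_2 ≈ 7.3762 (= sqrt(largest eigenvalue of A^T A))

||A||_2 = sigma_max(A) = sqrt(lambda_max(A^T A)). Form the symmetric matrix M = A^T A =
[[6, 9, 4],
 [9, 14, 1],
 [4, 1, 54]].
Its characteristic polynomial (trace, sum of principal 2x2 minors, determinant of M give the coefficients) is
  p(λ) = det(λ I - M) = λ^3 - 74λ^2 + 1066λ - 4.
No integer candidate from the rational root theorem (±divisors of 4) is a root, so the roots are irrational. The cubic discriminant is Δ = 1376459104 > 0, so there are three distinct real roots. p(0) = -4 and p(1) = 989 have opposite signs, so a root lies in (0, 1); Newton's method refines it to λ ≈ 0.0038. p(19) = 395 and p(20) = -284 have opposite signs, so a root lies in (19, 20); Newton's method refines it to λ ≈ 19.5872. p(54) = -760 and p(55) = 1151 have opposite signs, so a root lies in (54, 55); Newton's method refines it to λ ≈ 54.409. Check (Vieta): the three roots sum to 74, matching tr M = 74.
So the eigenvalues of A^T A are ≈ 0.0038, 19.5872, 54.409 (all ≥ 0, as they must be for A^T A). The largest is λ_max ≈ 54.409, hence ||A||_2 = sqrt(λ_max) ≈ 7.3762.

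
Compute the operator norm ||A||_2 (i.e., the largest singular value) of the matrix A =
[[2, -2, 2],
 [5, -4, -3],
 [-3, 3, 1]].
||A||_2 ≈ 8.4991 (= sqrt(largest eigenvalue of A^T A))

||A||_2 = sigma_max(A) = sqrt(lambda_max(A^T A)). Form the symmetric matrix M = A^T A =
[[38, -33, -14],
 [-33, 29, 11],
 [-14, 11, 14]].
Its characteristic polynomial (trace, sum of principal 2x2 minors, determinant of M give the coefficients) is
  p(λ) = det(λ I - M) = λ^3 - 81λ^2 + 634λ - 64.
No integer candidate from the rational root theorem (±divisors of 64) is a root, so the roots are irrational. The cubic discriminant is Δ = 1540873220 > 0, so there are three distinct real roots. p(0) = -64 and p(1) = 490 have opposite signs, so a root lies in (0, 1); Newton's method refines it to λ ≈ 0.1023. p(8) = 336 and p(9) = -190 have opposite signs, so a root lies in (8, 9); Newton's method refines it to λ ≈ 8.6623. p(72) = -1072 and p(73) = 3586 have opposite signs, so a root lies in (72, 73); Newton's method refines it to λ ≈ 72.2354. Check (Vieta): the three roots sum to 81, matching tr M = 81.
So the eigenvalues of A^T A are ≈ 0.1023, 8.6623, 72.2354 (all ≥ 0, as they must be for A^T A). The largest is λ_max ≈ 72.2354, hence ||A||_2 = sqrt(λ_max) ≈ 8.4991.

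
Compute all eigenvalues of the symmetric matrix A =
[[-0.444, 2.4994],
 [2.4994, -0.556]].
sigma(A) ≈ {-3, 2}

A is real symmetric, so its spectrum consists of real eigenvalues. Expanding the characteristic polynomial of the displayed matrix gives
  det(λ I - A) = p(λ) = λ^2 + (1)λ + (-6).
Solving p(λ) = 0 yields eigenvalues ≈ -3, 2. (A is shown rounded to 4 decimals, so these recover the underlying integer eigenvalues to within that precision.)
Verification: the trace of A = -1 equals the sum of eigenvalues -1, and det(A) ≈ -6.0001 matches the eigenvalue product -6.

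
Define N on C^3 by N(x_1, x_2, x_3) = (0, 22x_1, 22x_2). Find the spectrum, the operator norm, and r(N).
sigma(N) = {0}; ||N|| = 22; r(N) = 0. (N is nilpotent with N^3 = 0.)

On C^3, N is a strictly lower-triangular matrix with 22 on the subdiagonal and zeros elsewhere, so its characteristic polynomial is lambda^3 and every eigenvalue is 0: sigma(N) = {0}. For the operator norm, N e_i = 22e_{i+1} for i = 1, ..., 2 and N e_3 = 0, so the singular values of N are 22 (with multiplicity 2) and 0; hence ||N|| = 22. The spectral radius r(N) = max|lambda| = 0. Note ||N|| > r(N) — characteristic of non-normal nilpotent operators. Indeed N^3 = 0.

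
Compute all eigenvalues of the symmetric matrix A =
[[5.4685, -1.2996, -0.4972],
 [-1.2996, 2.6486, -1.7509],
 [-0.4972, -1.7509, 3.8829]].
sigma(A) ≈ {1, 5, 6}

A is real symmetric, so its spectrum consists of real eigenvalues. Expanding the characteristic polynomial of the displayed matrix gives
  det(λ I - A) = p(λ) = λ^3 + (-12)λ^2 + (41)λ + (-30).
Solving p(λ) = 0 yields eigenvalues ≈ 1, 5, 6. (A is shown rounded to 4 decimals, so these recover the underlying integer eigenvalues to within that precision.)
Verification: the trace of A = 12 equals the sum of eigenvalues 12, and det(A) ≈ 29.9994 matches the eigenvalue product 30.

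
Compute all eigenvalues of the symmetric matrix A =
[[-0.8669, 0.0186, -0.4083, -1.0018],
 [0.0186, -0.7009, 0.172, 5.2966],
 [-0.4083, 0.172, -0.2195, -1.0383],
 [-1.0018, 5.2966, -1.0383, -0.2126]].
sigma(A) ≈ {-6, -1, 0, 5}

A is real symmetric, so its spectrum consists of real eigenvalues. Expanding the characteristic polynomial of the displayed matrix gives
  det(λ I - A) = p(λ) = λ^4 + (2)λ^3 + (-29)λ^2 + (-30)λ + (0.0011).
Solving p(λ) = 0 yields eigenvalues ≈ -6, -1, 0, 5. (A is shown rounded to 4 decimals, so these recover the underlying integer eigenvalues to within that precision.)
Verification: the trace of A = -2 equals the sum of eigenvalues -2, and det(A) ≈ 0.0011 matches the eigenvalue product 0.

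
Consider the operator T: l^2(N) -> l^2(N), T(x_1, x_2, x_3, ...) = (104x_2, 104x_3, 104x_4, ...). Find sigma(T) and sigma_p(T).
sigma(T) = closed disk {z in C : |z| ≤ 104}; sigma_p(T) = open disk {z in C : |z| < 104}

Note T = 104·V where V is the unit left shift (V x)_k = x_{k+1}; so sigma(T) = 104·sigma(V) and ||T|| = 104||V||. ||T x||^2 = 10816sum_{k≥2} |x_k|^2 ≤ 10816||x||^2, with equality on {x : x_1 = 0}, so ||T|| = 104. For any lambda with |lambda| < 104, set r = lambda/104 (|r| < 1); the vector x = (1, r, r^2, ...) is in l^2 and satisfies T x = 104(r, r^2, ...) = lambda x, so lambda is an eigenvalue. On the boundary |lambda| = 104 the geometric series diverges, so no l^2 eigenvector exists, but these lambda lie in the approximate point spectrum. Hence sigma(T) is the closed disk of radius 104 and sigma_p(T) is the open disk.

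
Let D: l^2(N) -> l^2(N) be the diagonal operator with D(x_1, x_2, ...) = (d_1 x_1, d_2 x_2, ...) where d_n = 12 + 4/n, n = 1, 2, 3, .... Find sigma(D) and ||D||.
sigma(D) = {12 + 4/n : n ≥ 1} ∪ {12}; ||D|| = 16

A bounded diagonal operator on l^2 with diagonal entries d_n has spectrum equal to the closure of {d_n : n ≥ 1}: every d_n is an eigenvalue (with eigenvector e_n), so {d_n} ⊂ sigma(D); the spectrum is closed, so its closure is too; and for lambda not in the closure, (D - lambda I) has bounded inverse (the diagonal entries 1/(d_n - lambda) are bounded). For our sequence d_n = 12 + 4/n, n = 1, 2, 3, ...:
  - {d_n} = {12 + 4/n : n ≥ 1}; the only limit point is 12
  - closure = {12 + 4/n : n ≥ 1} ∪ {12}
For the norm: a diagonal operator has ||D|| = sup_n |d_n|. Here d_n = 12 + 4/n is positive and decreasing, so sup_n |d_n| = d_1 = 12 + 4 = 16. So ||D|| = 16.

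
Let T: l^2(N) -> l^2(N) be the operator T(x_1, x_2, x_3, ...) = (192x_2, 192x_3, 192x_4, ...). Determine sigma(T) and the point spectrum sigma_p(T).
sigma(T) = closed disk {z in C : |z| ≤ 192}; sigma_p(T) = open disk {z in C : |z| < 192}

Note T = 192·V where V is the unit left shift (V x)_k = x_{k+1}; so sigma(T) = 192·sigma(V) and ||T|| = 192||V||. ||T x||^2 = 36864sum_{k≥2} |x_k|^2 ≤ 36864||x||^2, with equality on {x : x_1 = 0}, so ||T|| = 192. For any lambda with |lambda| < 192, set r = lambda/192 (|r| < 1); the vector x = (1, r, r^2, ...) is in l^2 and satisfies T x = 192(r, r^2, ...) = lambda x, so lambda is an eigenvalue. On the boundary |lambda| = 192 the geometric series diverges, so no l^2 eigenvector exists, but these lambda lie in the approximate point spectrum. Hence sigma(T) is the closed disk of radius 192 and sigma_p(T) is the open disk.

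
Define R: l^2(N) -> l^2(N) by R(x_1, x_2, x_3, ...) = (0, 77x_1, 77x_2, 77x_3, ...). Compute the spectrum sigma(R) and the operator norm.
sigma(R) = closed disk {z in C : |z| ≤ 77}; ||R|| = 77

Note R = 77·U where U is the unit right shift (U x)_k = x_{k-1} (with x_0 := 0); so ||R|| = 77||U|| and sigma(R) = 77·sigma(U). ||R x||^2 = sum_{k≥1} |77x_k|^2 = 5929||x||^2, so ||R|| = 77 and sigma(R) ⊂ {|z| ≤ 77}. For any |lambda| < 77, the equation (R - lambda I) x = 0 forces x_1 = 0, then 77x_k = lambda x_{k+1} ⇒ x = 0, so R has no eigenvalues. But (R - lambda I) is not surjective for |lambda| < 77: solving (R - lambda I) x = e_1 would require x_n proportional to (lambda/77)^(-n), which is not in l^2. So every |lambda| < 77 lies in the residual spectrum. The boundary |lambda| = 77 is in the approximate point spectrum (the spectrum is closed). Hence sigma(R) is the closed disk of radius 77.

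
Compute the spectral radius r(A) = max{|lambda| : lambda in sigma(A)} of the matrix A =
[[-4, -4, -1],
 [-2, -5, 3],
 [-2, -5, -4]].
r(A) ≈ 6.02

The eigenvalues of A are the roots of its characteristic polynomial. With M = A (coefficients from the trace, the sum of principal 2x2 minors, and det A):
  p(λ) = det(λ I - M) = λ^3 + 13λ^2 + 61λ + 84.
No integer candidate from the rational root theorem (±divisors of 84) is a root, so the roots are irrational. The cubic discriminant is Δ = -8763 < 0, so there is one real root and a complex-conjugate pair. p(-3) = -9 and p(-2) = 6 have opposite signs, so a root lies in (-3, -2); Newton's method refines it to λ ≈ -2.3179. Dividing out (λ - (-2.3179)) leaves approximately λ^2 + 10.6821λ + 36.2403. For λ^2 + 10.6821λ + 36.2403 the discriminant is -30.853. It is negative, so the remaining roots are the complex-conjugate pair λ ≈ -5.3411 ± 2.7773i. Their product equals the constant term, so |λ|^2 ≈ 36.2403 and |λ| ≈ 6.02.
Thus the eigenvalues (to 4 decimals) are -2.3179 (modulus 2.3179); -5.3411 ± 2.7773i (modulus 6.02). The spectral radius is the largest modulus: r(A) ≈ 6.02. (Cross-check: r(A) ≤ ||A||_2 ≈ 9.4096; equality holds whenever A is normal, though it can also hold for some non-normal A.)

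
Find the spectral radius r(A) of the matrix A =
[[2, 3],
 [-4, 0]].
r(A) = sqrt(12) ≈ 3.4641

The eigenvalues of A are the roots of its characteristic polynomial. With M = A (coefficients from the trace and determinant):
  p(λ) = det(λ I - M) = λ^2 - 2λ + 12.
For λ^2 - 2λ + 12 the discriminant is -44. It is negative, so the roots are the complex-conjugate pair λ = 1 ± (sqrt(44)/2) i ≈ 1 ± 3.3166i. For a conjugate pair the product of the roots equals the constant term, so |λ|^2 = 12 and |λ| = sqrt(12) ≈ 3.4641.
Thus the eigenvalues (to 4 decimals) are 1 ± 3.3166i (modulus 3.4641). The spectral radius is the largest modulus: r(A) = sqrt(12) ≈ 3.4641. (Cross-check: r(A) ≤ ||A||_2 ≈ 4.7581; equality holds whenever A is normal, though it can also hold for some non-normal A.)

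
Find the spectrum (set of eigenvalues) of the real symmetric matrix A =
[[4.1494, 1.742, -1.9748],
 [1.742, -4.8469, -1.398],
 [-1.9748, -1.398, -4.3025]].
sigma(A) ≈ {-6, -4, 5}

A is real symmetric, so its spectrum consists of real eigenvalues. Expanding the characteristic polynomial of the displayed matrix gives
  det(λ I - A) = p(λ) = λ^3 + (5)λ^2 + (-26)λ + (-119.9979).
Solving p(λ) = 0 yields eigenvalues ≈ -6, -4, 5. (A is shown rounded to 4 decimals, so these recover the underlying integer eigenvalues to within that precision.)
Verification: the trace of A = -5 equals the sum of eigenvalues -5, and det(A) ≈ 119.9979 matches the eigenvalue product 120.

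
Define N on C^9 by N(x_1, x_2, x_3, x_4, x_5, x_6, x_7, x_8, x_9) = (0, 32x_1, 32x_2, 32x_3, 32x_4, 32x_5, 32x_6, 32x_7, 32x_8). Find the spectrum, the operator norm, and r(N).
sigma(N) = {0}; ||N|| = 32; r(N) = 0. (N is nilpotent with N^9 = 0.)

On C^9, N is a strictly lower-triangular matrix with 32 on the subdiagonal and zeros elsewhere, so its characteristic polynomial is lambda^9 and every eigenvalue is 0: sigma(N) = {0}. For the operator norm, N e_i = 32e_{i+1} for i = 1, ..., 8 and N e_9 = 0, so the singular values of N are 32 (with multiplicity 8) and 0; hence ||N|| = 32. The spectral radius r(N) = max|lambda| = 0. Note ||N|| > r(N) — characteristic of non-normal nilpotent operators. Indeed N^9 = 0.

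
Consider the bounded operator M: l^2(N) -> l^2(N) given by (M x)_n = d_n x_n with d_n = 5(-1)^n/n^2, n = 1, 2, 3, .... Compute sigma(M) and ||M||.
sigma(M) = {5(-1)^n/n^2 : n ≥ 1} ∪ {0}; ||M|| = 5

A bounded diagonal operator on l^2 with diagonal entries d_n has spectrum equal to the closure of {d_n : n ≥ 1}: every d_n is an eigenvalue (with eigenvector e_n), so {d_n} ⊂ sigma(M); the spectrum is closed, so its closure is too; and for lambda not in the closure, (M - lambda I) has bounded inverse (the diagonal entries 1/(d_n - lambda) are bounded). For our sequence d_n = 5(-1)^n/n^2, n = 1, 2, 3, ...:
  - {d_n} = {5(-1)^n/n^2 : n ≥ 1}; the only limit point is 0
  - closure = {5(-1)^n/n^2 : n ≥ 1} ∪ {0}
For the norm: a diagonal operator has ||M|| = sup_n |d_n|. Here |d_n| = 5/n^2 is decreasing, so sup_n |d_n| = |d_1| = 5. So ||M|| = 5.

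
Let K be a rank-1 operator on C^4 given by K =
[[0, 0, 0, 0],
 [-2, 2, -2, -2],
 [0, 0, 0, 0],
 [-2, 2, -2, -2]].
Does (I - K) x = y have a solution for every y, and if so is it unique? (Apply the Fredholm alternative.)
(I - K) is invertible (det(I - K) = 1 ≠ 0), so for every y in C^4 the equation (I - K) x = y has a unique solution.

K has rank 1, so it is an outer product K = u v^T: every row of K is a multiple of one row vector. Reading off the entries, u = (0, -2, 0, -2) and v = (1, -1, 1, 1) (row i of K equals u_i·v^T). A rank-one matrix u v^T satisfies K u = u (v·u) and kills the (3)-dimensional subspace v^⊥, so its characteristic polynomial is lambda^3 (lambda - v·u) with v·u = tr K = 0. Hence the eigenvalues of I - K are 1 (multiplicity 3) and 1 - (0) = 1, so det(I - K) = 1. (Direct check: I - K =
[[1, 0, 0, 0],
 [2, -1, 2, 2],
 [0, 0, 1, 0],
 [2, -2, 2, 3]]
has determinant 1.) The finite-dimensional Fredholm alternative says: either (I - K) is invertible, or ker(I - K) ≠ {0} and then range(I - K) = ker((I - K)^*)^⊥, with dim ker(I - K) = dim ker((I - K)^*). Since det(I - K) ≠ 0, 1 is not an eigenvalue of K and ker(I - K) = {0}, so we are in the first case: for every y there is a unique x = (I - K)^(-1) y. Explicitly, by the Sherman–Morrison formula, (I - u v^T)^(-1) = I + u v^T/(1 - v·u), i.e. (I - K)^(-1) = I + K.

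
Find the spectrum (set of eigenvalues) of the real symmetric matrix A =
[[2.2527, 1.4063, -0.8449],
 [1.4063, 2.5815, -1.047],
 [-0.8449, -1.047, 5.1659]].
sigma(A) ≈ {1, 3, 6}

A is real symmetric, so its spectrum consists of real eigenvalues. Expanding the characteristic polynomial of the displayed matrix gives
  det(λ I - A) = p(λ) = λ^3 + (-10)λ^2 + (27)λ + (-18).
Solving p(λ) = 0 yields eigenvalues ≈ 1, 3, 6. (A is shown rounded to 4 decimals, so these recover the underlying integer eigenvalues to within that precision.)
Verification: the trace of A = 10 equals the sum of eigenvalues 10, and det(A) ≈ 18.0008 matches the eigenvalue product 18.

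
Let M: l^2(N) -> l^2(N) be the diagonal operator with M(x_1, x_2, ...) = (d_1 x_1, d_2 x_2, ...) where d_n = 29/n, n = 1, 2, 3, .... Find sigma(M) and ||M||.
sigma(M) = {29/n : n ≥ 1} ∪ {0}; ||M|| = 29

A bounded diagonal operator on l^2 with diagonal entries d_n has spectrum equal to the closure of {d_n : n ≥ 1}: every d_n is an eigenvalue (with eigenvector e_n), so {d_n} ⊂ sigma(M); the spectrum is closed, so its closure is too; and for lambda not in the closure, (M - lambda I) has bounded inverse (the diagonal entries 1/(d_n - lambda) are bounded). For our sequence d_n = 29/n, n = 1, 2, 3, ...:
  - {d_n} = {29/n : n ≥ 1}; the only limit point is 0
  - closure = {29/n : n ≥ 1} ∪ {0}
For the norm: a diagonal operator has ||M|| = sup_n |d_n|. Here d_n = 29/n is positive and decreasing, so sup_n |d_n| = d_1 = 29. So ||M|| = 29.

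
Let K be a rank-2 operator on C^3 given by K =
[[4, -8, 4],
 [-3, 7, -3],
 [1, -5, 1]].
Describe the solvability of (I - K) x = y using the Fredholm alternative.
(I - K) is invertible (det(I - K) = -15 ≠ 0), so for every y in C^3 the equation (I - K) x = y has a unique solution.

K has rank 2 and factors as K = U V^T = u1 v1^T + u2 v2^T with u1 = (-2, 1, 1), v1 = (-1, 1, -1), u2 = (-2, 2, -2), v2 = (-1, 3, -1) (multiplying out reproduces the displayed K). The nonzero eigenvalues of U V^T coincide with those of the 2 x 2 matrix G = V^T U = [[v1·u1, v1·u2], [v2·u1, v2·u2]] = [[2, 6], [4, 10]], and by the Sylvester determinant identity det(I_3 - U V^T) = det(I_2 - V^T U) = det([[-1, -6], [-4, -9]]) = (-1)(-9) - (-6)(-4) = -15. (Direct check: I - K =
[[-3, 8, -4],
 [3, -6, 3],
 [-1, 5, 0]]
has determinant -15.) The finite-dimensional Fredholm alternative says: either (I - K) is invertible, or ker(I - K) ≠ {0} and then range(I - K) = ker((I - K)^*)^⊥, with dim ker(I - K) = dim ker((I - K)^*). Since det(I - K) ≠ 0, 1 is not an eigenvalue of K and ker(I - K) = {0}, so we are in the first case: for every y there is a unique x = (I - K)^(-1) y. (Explicitly, by the Woodbury identity, (I - U V^T)^(-1) = I + U (I_2 - G)^(-1) V^T.)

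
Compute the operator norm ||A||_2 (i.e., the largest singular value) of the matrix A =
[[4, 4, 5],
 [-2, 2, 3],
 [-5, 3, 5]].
||A||_2 ≈ 9.4982 (= sqrt(largest eigenvalue of A^T A))

||A||_2 = sigma_max(A) = sqrt(lambda_max(A^T A)). Form the symmetric matrix M = A^T A =
[[45, -3, -11],
 [-3, 29, 41],
 [-11, 41, 59]].
Its characteristic polynomial (trace, sum of principal 2x2 minors, determinant of M give the coefficients) is
  p(λ) = det(λ I - M) = λ^3 - 133λ^2 + 3860λ - 16.
No integer candidate from the rational root theorem (±divisors of 16) is a root, so the roots are irrational. The cubic discriminant is Δ = 33506478160 > 0, so there are three distinct real roots. p(0) = -16 and p(1) = 3712 have opposite signs, so a root lies in (0, 1); Newton's method refines it to λ ≈ 0.0041. p(42) = 1580 and p(43) = -446 have opposite signs, so a root lies in (42, 43); Newton's method refines it to λ ≈ 42.7803. p(90) = -916 and p(91) = 3442 have opposite signs, so a root lies in (90, 91); Newton's method refines it to λ ≈ 90.2156. Check (Vieta): the three roots sum to 133, matching tr M = 133.
So the eigenvalues of A^T A are ≈ 0.0041, 42.7803, 90.2156 (all ≥ 0, as they must be for A^T A). The largest is λ_max ≈ 90.2156, hence ||A||_2 = sqrt(λ_max) ≈ 9.4982.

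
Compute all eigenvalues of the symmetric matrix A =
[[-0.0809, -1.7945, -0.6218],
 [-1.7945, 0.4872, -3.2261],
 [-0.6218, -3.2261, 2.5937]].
sigma(A) ≈ {-3, 1, 5}

A is real symmetric, so its spectrum consists of real eigenvalues. Expanding the characteristic polynomial of the displayed matrix gives
  det(λ I - A) = p(λ) = λ^3 + (-3)λ^2 + (-13)λ + (15).
Solving p(λ) = 0 yields eigenvalues ≈ -3, 1, 5. (A is shown rounded to 4 decimals, so these recover the underlying integer eigenvalues to within that precision.)
Verification: the trace of A = 3 equals the sum of eigenvalues 3, and det(A) ≈ -15.0004 matches the eigenvalue product -15.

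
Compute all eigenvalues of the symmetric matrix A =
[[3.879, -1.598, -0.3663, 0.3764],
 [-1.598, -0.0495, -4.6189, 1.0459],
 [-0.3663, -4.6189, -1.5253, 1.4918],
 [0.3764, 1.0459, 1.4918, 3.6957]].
sigma(A) ≈ {-6, 3, 4, 5}

A is real symmetric, so its spectrum consists of real eigenvalues. Expanding the characteristic polynomial of the displayed matrix gives
  det(λ I - A) = p(λ) = λ^4 + (-6)λ^3 + (-25)λ^2 + (222)λ + (-359.9987).
Solving p(λ) = 0 yields eigenvalues ≈ -6, 3, 4, 5. (A is shown rounded to 4 decimals, so these recover the underlying integer eigenvalues to within that precision.)
Verification: the trace of A = 6 equals the sum of eigenvalues 6, and det(A) ≈ -359.9987 matches the eigenvalue product -360.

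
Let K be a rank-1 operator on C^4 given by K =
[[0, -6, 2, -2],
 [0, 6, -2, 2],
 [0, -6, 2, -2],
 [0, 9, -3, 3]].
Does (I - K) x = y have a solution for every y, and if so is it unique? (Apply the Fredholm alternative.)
(I - K) is invertible (det(I - K) = -10 ≠ 0), so for every y in C^4 the equation (I - K) x = y has a unique solution.

K has rank 1, so it is an outer product K = u v^T: every row of K is a multiple of one row vector. Reading off the entries, u = (-2, 2, -2, 3) and v = (0, 3, -1, 1) (row i of K equals u_i·v^T). A rank-one matrix u v^T satisfies K u = u (v·u) and kills the (3)-dimensional subspace v^⊥, so its characteristic polynomial is lambda^3 (lambda - v·u) with v·u = tr K = 11. Hence the eigenvalues of I - K are 1 (multiplicity 3) and 1 - (11) = -10, so det(I - K) = -10. (Direct check: I - K =
[[1, 6, -2, 2],
 [0, -5, 2, -2],
 [0, 6, -1, 2],
 [0, -9, 3, -2]]
has determinant -10.) The finite-dimensional Fredholm alternative says: either (I - K) is invertible, or ker(I - K) ≠ {0} and then range(I - K) = ker((I - K)^*)^⊥, with dim ker(I - K) = dim ker((I - K)^*). Since det(I - K) ≠ 0, 1 is not an eigenvalue of K and ker(I - K) = {0}, so we are in the first case: for every y there is a unique x = (I - K)^(-1) y. Explicitly, by the Sherman–Morrison formula, (I - u v^T)^(-1) = I + u v^T/(1 - v·u), i.e. (I - K)^(-1) = I + K/(-10).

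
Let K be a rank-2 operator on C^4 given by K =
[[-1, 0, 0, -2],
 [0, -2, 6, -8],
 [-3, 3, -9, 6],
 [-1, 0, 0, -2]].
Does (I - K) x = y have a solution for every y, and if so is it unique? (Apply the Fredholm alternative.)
(I - K) is invertible (det(I - K) = 48 ≠ 0), so for every y in C^4 the equation (I - K) x = y has a unique solution.

K has rank 2 and factors as K = U V^T = u1 v1^T + u2 v2^T with u1 = (0, 2, -3, 0), v1 = (1, -1, 3, -2), u2 = (-1, -2, 0, -1), v2 = (1, 0, 0, 2) (multiplying out reproduces the displayed K). The nonzero eigenvalues of U V^T coincide with those of the 2 x 2 matrix G = V^T U = [[v1·u1, v1·u2], [v2·u1, v2·u2]] = [[-11, 3], [0, -3]], and by the Sylvester determinant identity det(I_4 - U V^T) = det(I_2 - V^T U) = det([[12, -3], [0, 4]]) = (12)(4) - (-3)(0) = 48. (Direct check: I - K =
[[2, 0, 0, 2],
 [0, 3, -6, 8],
 [3, -3, 10, -6],
 [1, 0, 0, 3]]
has determinant 48.) The finite-dimensional Fredholm alternative says: either (I - K) is invertible, or ker(I - K) ≠ {0} and then range(I - K) = ker((I - K)^*)^⊥, with dim ker(I - K) = dim ker((I - K)^*). Since det(I - K) ≠ 0, 1 is not an eigenvalue of K and ker(I - K) = {0}, so we are in the first case: for every y there is a unique x = (I - K)^(-1) y. (Explicitly, by the Woodbury identity, (I - U V^T)^(-1) = I + U (I_2 - G)^(-1) V^T.)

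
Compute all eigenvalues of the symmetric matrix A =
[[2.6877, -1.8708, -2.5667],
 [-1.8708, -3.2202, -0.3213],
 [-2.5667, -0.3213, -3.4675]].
sigma(A) ≈ {-5, -3, 4}

A is real symmetric, so its spectrum consists of real eigenvalues. Expanding the characteristic polynomial of the displayed matrix gives
  det(λ I - A) = p(λ) = λ^3 + (4)λ^2 + (-17)λ + (-59.9983).
Solving p(λ) = 0 yields eigenvalues ≈ -5, -3, 4. (A is shown rounded to 4 decimals, so these recover the underlying integer eigenvalues to within that precision.)
Verification: the trace of A = -4 equals the sum of eigenvalues -4, and det(A) ≈ 59.9983 matches the eigenvalue product 60.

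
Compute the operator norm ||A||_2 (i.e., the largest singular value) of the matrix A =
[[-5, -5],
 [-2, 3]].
||A||_2 = sqrt((63 + sqrt(1469))/2) ≈ 7.1178 (= sqrt(largest eigenvalue of A^T A))

||A||_2 = sigma_max(A) = sqrt(lambda_max(A^T A)). Form the symmetric matrix M = A^T A =
[[29, 19],
 [19, 34]].
Its characteristic polynomial (trace, determinant of M give the coefficients) is
  p(λ) = det(λ I - M) = λ^2 - 63λ + 625.
For λ^2 - 63λ + 625 the discriminant is 1469. It is nonnegative but not a perfect square, so the roots are real and irrational: λ = (63 ± sqrt(1469))/2 ≈ 50.6638, 12.3362.
So the eigenvalues of A^T A are ≈ 12.3362, 50.6638 (all ≥ 0, as they must be for A^T A). The largest is λ_max = (63 + sqrt(1469))/2 ≈ 50.6638, hence ||A||_2 = sqrt(λ_max) = sqrt((63 + sqrt(1469))/2) ≈ 7.1178.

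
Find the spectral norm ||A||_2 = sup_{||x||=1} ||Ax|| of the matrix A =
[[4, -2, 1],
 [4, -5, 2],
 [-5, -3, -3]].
||A||_2 ≈ 8.64 (= sqrt(largest eigenvalue of A^T A))

||A||_2 = sigma_max(A) = sqrt(lambda_max(A^T A)). Form the symmetric matrix M = A^T A =
[[57, -13, 27],
 [-13, 38, -3],
 [27, -3, 14]].
Its characteristic polynomial (trace, sum of principal 2x2 minors, determinant of M give the coefficients) is
  p(λ) = det(λ I - M) = λ^3 - 109λ^2 + 2589λ - 1849.
No integer candidate from the rational root theorem (±divisors of 1849) is a root, so the roots are irrational. The cubic discriminant is Δ = 9943826096 > 0, so there are three distinct real roots. p(0) = -1849 and p(1) = 632 have opposite signs, so a root lies in (0, 1); Newton's method refines it to λ ≈ 0.7369. p(33) = 824 and p(34) = -523 have opposite signs, so a root lies in (33, 34); Newton's method refines it to λ ≈ 33.6132. p(74) = -1923 and p(75) = 1076 have opposite signs, so a root lies in (74, 75); Newton's method refines it to λ ≈ 74.6499. Check (Vieta): the three roots sum to 109, matching tr M = 109.
So the eigenvalues of A^T A are ≈ 0.7369, 33.6132, 74.6499 (all ≥ 0, as they must be for A^T A). The largest is λ_max ≈ 74.6499, hence ||A||_2 = sqrt(λ_max) ≈ 8.64.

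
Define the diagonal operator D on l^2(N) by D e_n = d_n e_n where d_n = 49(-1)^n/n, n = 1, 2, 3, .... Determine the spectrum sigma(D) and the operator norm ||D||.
sigma(D) = {49(-1)^n/n : n ≥ 1} ∪ {0}; ||D|| = 49

A bounded diagonal operator on l^2 with diagonal entries d_n has spectrum equal to the closure of {d_n : n ≥ 1}: every d_n is an eigenvalue (with eigenvector e_n), so {d_n} ⊂ sigma(D); the spectrum is closed, so its closure is too; and for lambda not in the closure, (D - lambda I) has bounded inverse (the diagonal entries 1/(d_n - lambda) are bounded). For our sequence d_n = 49(-1)^n/n, n = 1, 2, 3, ...:
  - {d_n} = {49(-1)^n/n : n ≥ 1}; the only limit point is 0
  - closure = {49(-1)^n/n : n ≥ 1} ∪ {0}
For the norm: a diagonal operator has ||D|| = sup_n |d_n|. Here |d_n| = 49/n is decreasing, so sup_n |d_n| = |d_1| = 49. So ||D|| = 49.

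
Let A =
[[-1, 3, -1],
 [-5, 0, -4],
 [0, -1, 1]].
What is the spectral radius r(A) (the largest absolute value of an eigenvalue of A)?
r(A) ≈ 3.3891

The eigenvalues of A are the roots of its characteristic polynomial. With M = A (coefficients from the trace, the sum of principal 2x2 minors, and det A):
  p(λ) = det(λ I - M) = λ^3 + 10λ - 14.
No integer candidate from the rational root theorem (±divisors of 14) is a root, so the roots are irrational. The cubic discriminant is Δ = -9292 < 0, so there is one real root and a complex-conjugate pair. p(1) = -3 and p(2) = 14 have opposite signs, so a root lies in (1, 2); Newton's method refines it to λ ≈ 1.2189. Dividing out (λ - (1.2189)) leaves approximately λ^2 + 1.2189λ + 11.4857. For λ^2 + 1.2189λ + 11.4857 the discriminant is -44.4572. It is negative, so the remaining roots are the complex-conjugate pair λ ≈ -0.6095 ± 3.3338i. Their product equals the constant term, so |λ|^2 ≈ 11.4857 and |λ| ≈ 3.3891.
Thus the eigenvalues (to 4 decimals) are 1.2189 (modulus 1.2189); -0.6095 ± 3.3338i (modulus 3.3891). The spectral radius is the largest modulus: r(A) ≈ 3.3891. (Cross-check: r(A) ≤ ||A||_2 ≈ 6.6387; equality holds whenever A is normal, though it can also hold for some non-normal A.)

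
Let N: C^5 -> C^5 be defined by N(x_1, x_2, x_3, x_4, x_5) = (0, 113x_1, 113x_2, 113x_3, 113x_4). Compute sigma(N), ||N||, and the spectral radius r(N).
sigma(N) = {0}; ||N|| = 113; r(N) = 0. (N is nilpotent with N^5 = 0.)

On C^5, N is a strictly lower-triangular matrix with 113 on the subdiagonal and zeros elsewhere, so its characteristic polynomial is lambda^5 and every eigenvalue is 0: sigma(N) = {0}. For the operator norm, N e_i = 113e_{i+1} for i = 1, ..., 4 and N e_5 = 0, so the singular values of N are 113 (with multiplicity 4) and 0; hence ||N|| = 113. The spectral radius r(N) = max|lambda| = 0. Note ||N|| > r(N) — characteristic of non-normal nilpotent operators. Indeed N^5 = 0.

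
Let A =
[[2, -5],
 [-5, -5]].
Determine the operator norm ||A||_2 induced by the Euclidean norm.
||A||_2 = sqrt((79 + sqrt(1341))/2) ≈ 7.6033 (= sqrt(largest eigenvalue of A^T A))

||A||_2 = sigma_max(A) = sqrt(lambda_max(A^T A)). Form the symmetric matrix M = A^T A =
[[29, 15],
 [15, 50]].
Its characteristic polynomial (trace, determinant of M give the coefficients) is
  p(λ) = det(λ I - M) = λ^2 - 79λ + 1225.
For λ^2 - 79λ + 1225 the discriminant is 1341. It is nonnegative but not a perfect square, so the roots are real and irrational: λ = (79 ± sqrt(1341))/2 ≈ 57.8098, 21.1902.
So the eigenvalues of A^T A are ≈ 21.1902, 57.8098 (all ≥ 0, as they must be for A^T A). The largest is λ_max = (79 + sqrt(1341))/2 ≈ 57.8098, hence ||A||_2 = sqrt(λ_max) = sqrt((79 + sqrt(1341))/2) ≈ 7.6033.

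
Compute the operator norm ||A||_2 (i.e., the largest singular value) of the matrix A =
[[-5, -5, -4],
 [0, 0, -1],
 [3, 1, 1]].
||A||_2 ≈ 8.6733 (= sqrt(largest eigenvalue of A^T A))

||A||_2 = sigma_max(A) = sqrt(lambda_max(A^T A)). Form the symmetric matrix M = A^T A =
[[34, 28, 23],
 [28, 26, 21],
 [23, 21, 18]].
Its characteristic polynomial (trace, sum of principal 2x2 minors, determinant of M give the coefficients) is
  p(λ) = det(λ I - M) = λ^3 - 78λ^2 + 210λ - 100.
No integer candidate from the rational root theorem (±divisors of 100) is a root, so the roots are irrational. The cubic discriminant is Δ = 70653600 > 0, so there are three distinct real roots. p(0) = -100 and p(1) = 33 have opposite signs, so a root lies in (0, 1); Newton's method refines it to λ ≈ 0.616. p(2) = 16 and p(3) = -145 have opposite signs, so a root lies in (2, 3); Newton's method refines it to λ ≈ 2.1579. p(75) = -1225 and p(76) = 4308 have opposite signs, so a root lies in (75, 76); Newton's method refines it to λ ≈ 75.2261. Check (Vieta): the three roots sum to 78, matching tr M = 78.
So the eigenvalues of A^T A are ≈ 0.616, 2.1579, 75.2261 (all ≥ 0, as they must be for A^T A). The largest is λ_max ≈ 75.2261, hence ||A||_2 = sqrt(λ_max) ≈ 8.6733.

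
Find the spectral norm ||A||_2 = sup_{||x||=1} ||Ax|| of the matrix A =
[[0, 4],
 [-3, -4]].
||A||_2 = sqrt((41 + sqrt(1105))/2) ≈ 6.0927 (= sqrt(largest eigenvalue of A^T A))

||A||_2 = sigma_max(A) = sqrt(lambda_max(A^T A)). Form the symmetric matrix M = A^T A =
[[9, 12],
 [12, 32]].
Its characteristic polynomial (trace, determinant of M give the coefficients) is
  p(λ) = det(λ I - M) = λ^2 - 41λ + 144.
For λ^2 - 41λ + 144 the discriminant is 1105. It is nonnegative but not a perfect square, so the roots are real and irrational: λ = (41 ± sqrt(1105))/2 ≈ 37.1208, 3.8792.
So the eigenvalues of A^T A are ≈ 3.8792, 37.1208 (all ≥ 0, as they must be for A^T A). The largest is λ_max = (41 + sqrt(1105))/2 ≈ 37.1208, hence ||A||_2 = sqrt(λ_max) = sqrt((41 + sqrt(1105))/2) ≈ 6.0927.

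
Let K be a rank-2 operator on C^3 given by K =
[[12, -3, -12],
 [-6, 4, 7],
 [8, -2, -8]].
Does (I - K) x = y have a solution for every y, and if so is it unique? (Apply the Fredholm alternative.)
(I - K) is invertible (det(I - K) = 5 ≠ 0), so for every y in C^3 the equation (I - K) x = y has a unique solution.

K has rank 2 and factors as K = U V^T = u1 v1^T + u2 v2^T with u1 = (-3, 2, -2), v1 = (-2, 3, 3), u2 = (-3, 1, -2), v2 = (-2, -2, 1) (multiplying out reproduces the displayed K). The nonzero eigenvalues of U V^T coincide with those of the 2 x 2 matrix G = V^T U = [[v1·u1, v1·u2], [v2·u1, v2·u2]] = [[6, 3], [0, 2]], and by the Sylvester determinant identity det(I_3 - U V^T) = det(I_2 - V^T U) = det([[-5, -3], [0, -1]]) = (-5)(-1) - (-3)(0) = 5. (Direct check: I - K =
[[-11, 3, 12],
 [6, -3, -7],
 [-8, 2, 9]]
has determinant 5.) The finite-dimensional Fredholm alternative says: either (I - K) is invertible, or ker(I - K) ≠ {0} and then range(I - K) = ker((I - K)^*)^⊥, with dim ker(I - K) = dim ker((I - K)^*). Since det(I - K) ≠ 0, 1 is not an eigenvalue of K and ker(I - K) = {0}, so we are in the first case: for every y there is a unique x = (I - K)^(-1) y. (Explicitly, by the Woodbury identity, (I - U V^T)^(-1) = I + U (I_2 - G)^(-1) V^T.)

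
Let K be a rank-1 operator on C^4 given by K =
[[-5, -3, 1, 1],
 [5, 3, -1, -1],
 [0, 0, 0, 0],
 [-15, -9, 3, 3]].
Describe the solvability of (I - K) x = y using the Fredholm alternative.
(I - K) is singular (det(I - K) = 0, i.e. 1 ∈ sigma(K)). (I - K) x = y is solvable iff y ⊥ ker((I - K)^*) = span{(-5, -3, 1, 1)}, i.e. iff -5y_1 - 3y_2 + y_3 + y_4 = 0. When solvable, the solutions are x = y + c·(1, -1, 0, 3), c arbitrary (ker(I - K) = span{(1, -1, 0, 3)}, dimension 1).

K has rank 1, so it is an outer product K = u v^T: every row of K is a multiple of one row vector. Reading off the entries, u = (1, -1, 0, 3) and v = (-5, -3, 1, 1) (row i of K equals u_i·v^T). A rank-one matrix u v^T satisfies K u = u (v·u) and kills the (3)-dimensional subspace v^⊥, so its characteristic polynomial is lambda^3 (lambda - v·u) with v·u = tr K = 1. Hence the eigenvalues of I - K are 1 (multiplicity 3) and 1 - (1) = 0, so det(I - K) = 0. (Direct check: I - K =
[[6, 3, -1, -1],
 [-5, -2, 1, 1],
 [0, 0, 1, 0],
 [15, 9, -3, -2]]
has determinant 0.) So 1 is an eigenvalue of K and (I - K) is not invertible. The finite-dimensional Fredholm alternative says: either (I - K) is invertible, or ker(I - K) ≠ {0} and then range(I - K) = ker((I - K)^*)^⊥, with dim ker(I - K) = dim ker((I - K)^*). We are in the second case, so we need both kernels. Kernel of I - K: (I - K) u = u - u (v·u) = u - u = 0, so ker(I - K) = span{u} = span{(1, -1, 0, 3)} (it is exactly 1-dimensional because rank(I - K) = 3). Kernel of the adjoint: K is real, so (I - K)^* = I - K^T = I - v u^T, and (I - v u^T) v = v - v (u·v) = 0; hence ker((I - K)^*) = span{v} = span{(-5, -3, 1, 1)}. Therefore (I - K) x = y is solvable iff <y, v> = 0, i.e. iff -5y_1 - 3y_2 + y_3 + y_4 = 0. When this holds, K y = u (v·y) = 0, so (I - K) y = y and x = y is a particular solution; the full solution set is the line x = y + c·u = y + c·(1, -1, 0, 3), c ∈ C.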